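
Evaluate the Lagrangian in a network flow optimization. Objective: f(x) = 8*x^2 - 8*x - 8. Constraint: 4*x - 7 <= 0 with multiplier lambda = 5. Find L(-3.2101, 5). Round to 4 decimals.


Step 1: Evaluate f(x).
f(-3.2101) = 8*(-3.2101)^2 - 8*(-3.2101) - 8 = 100.1187
Step 2: Evaluate g(x).
g(-3.2101) = 4*-3.2101 - 7 = -19.8404
Step 3: Compute Lagrangian.
L = 100.1187 + 5*-19.8404 = 0.9167


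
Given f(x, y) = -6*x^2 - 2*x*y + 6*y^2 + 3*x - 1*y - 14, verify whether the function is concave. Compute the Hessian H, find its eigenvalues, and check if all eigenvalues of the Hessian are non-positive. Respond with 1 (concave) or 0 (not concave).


The Hessian of f(x,y) = -6*x^2 - 2*x*y + 6*y^2 + 3*x - 1*y - 14 is:
H = [[-12, -2], [-2, 12]]
Trace = -12 + 12 = 0
Determinant = -12*12 - (-2)^2 = -148
Discriminant = (0)^2 - 4*-148 = 592.0
Eigenvalues: lambda_1 = -12.1655, lambda_2 = 12.1655
The function is not concave.

0


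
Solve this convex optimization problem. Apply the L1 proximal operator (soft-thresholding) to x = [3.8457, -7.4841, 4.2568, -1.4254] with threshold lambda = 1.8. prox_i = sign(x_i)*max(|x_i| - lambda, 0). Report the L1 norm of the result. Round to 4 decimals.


Soft-thresholding with lambda = 1.8:
prox(3.8457) = sign(3.8457)*max(|3.8457| - 1.8, 0) = 2.0457
prox(-7.4841) = sign(-7.4841)*max(|-7.4841| - 1.8, 0) = -5.6841
prox(4.2568) = sign(4.2568)*max(|4.2568| - 1.8, 0) = 2.4568
prox(-1.4254) = sign(-1.4254)*max(|-1.4254| - 1.8, 0) = 0.0
prox(x) = [2.0457, -5.6841, 2.4568, 0.0]
||prox(x)||_1 = 2.0457 + 5.6841 + 2.4568 + 0.0 = 10.1866


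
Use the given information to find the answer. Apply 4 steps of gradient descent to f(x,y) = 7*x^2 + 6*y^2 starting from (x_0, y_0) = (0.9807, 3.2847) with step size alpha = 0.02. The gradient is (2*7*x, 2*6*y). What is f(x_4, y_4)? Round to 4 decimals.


Gradient descent on f(x,y) = 7*x^2 + 6*y^2.
Starting point: (0.9807, 3.2847), alpha = 0.02
Step 1: grad_x = 2*7*0.9807 = 13.7298, grad_y = 2*6*3.2847 = 39.4164
  x_1 = 0.9807 - 0.02*13.7298 = 0.7061
  y_1 = 3.2847 - 0.02*39.4164 = 2.4964
Step 2: grad_x = 2*7*0.7061 = 9.8855, grad_y = 2*6*2.4964 = 29.9565
  x_2 = 0.7061 - 0.02*9.8855 = 0.5084
  y_2 = 2.4964 - 0.02*29.9565 = 1.8972
Step 3: grad_x = 2*7*0.5084 = 7.1175, grad_y = 2*6*1.8972 = 22.7669
  x_3 = 0.5084 - 0.02*7.1175 = 0.366
  y_3 = 1.8972 - 0.02*22.7669 = 1.4419
Step 4: grad_x = 2*7*0.366 = 5.1246, grad_y = 2*6*1.4419 = 17.3029
  x_4 = 0.366 - 0.02*5.1246 = 0.2636
  y_4 = 1.4419 - 0.02*17.3029 = 1.0958
f(0.2636, 1.0958) = 7*0.2636^2 + 6*1.0958^2 = 7.6915


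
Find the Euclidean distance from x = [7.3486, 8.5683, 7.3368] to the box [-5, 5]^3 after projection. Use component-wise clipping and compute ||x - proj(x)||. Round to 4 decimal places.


Project each component onto [-5, 5].
clip(7.3486) = 5.0, clip(8.5683) = 5.0, clip(7.3368) = 5.0
Projection = [5.0, 5.0, 5.0]
Squared diffs: [5.5159, 12.7328, 5.4606]
Distance = sqrt(23.7093) = 4.8692


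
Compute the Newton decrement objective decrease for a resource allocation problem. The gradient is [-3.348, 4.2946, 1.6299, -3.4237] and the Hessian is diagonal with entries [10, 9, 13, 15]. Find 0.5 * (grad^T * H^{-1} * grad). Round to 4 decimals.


Step 1: H is diagonal, so H^(-1) * g = [-0.3348, 0.4772, 0.1254, -0.2282].
Step 2: g^T H^(-1) g = sum_i g_i^2 / H_ii
  = (-3.348)^2/10 + (4.2946)^2/9 + (1.6299)^2/13 + (-3.4237)^2/15
  = 1.1209 + 2.0493 + 0.2044 + 0.7814 = 4.156
Step 3: Objective decrease = 0.5 * g^T H^(-1) g = 2.078


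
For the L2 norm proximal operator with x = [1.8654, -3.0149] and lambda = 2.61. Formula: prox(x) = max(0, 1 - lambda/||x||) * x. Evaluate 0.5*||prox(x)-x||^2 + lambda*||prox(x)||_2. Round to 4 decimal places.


Step 1: Compute ||x||.
||x|| = 3.5453
Step 2: Compute scaling factor.
scale = max(0, 1 - 2.61/3.5453) = 0.2638
Step 3: prox(x) = [0.4921, -0.7954]
||prox(x)|| = 0.9353
Step 4: Proximal objective.
0.5*||prox-x||^2 = 3.4061
lambda*||prox|| = 2.4411
Total = 5.8473


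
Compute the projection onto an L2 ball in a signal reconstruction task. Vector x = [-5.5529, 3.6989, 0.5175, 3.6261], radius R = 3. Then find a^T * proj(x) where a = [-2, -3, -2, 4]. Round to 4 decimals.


Step 1: Compute ||x|| (intermediates to 6 decimals).
||x|| = sqrt((-5.5529)^2 + 3.6989^2 + 0.5175^2 + 3.6261^2) = 7.611371
Step 2: Project.
Since ||x|| > R, scale = R/||x|| = 3/7.611371 = 0.394147, proj(x) = scale * x
proj(x) = [-2.188659, 1.45791, 0.203971, 1.429216]
Step 3: Dot product.
a^T * proj(x) = -2*(-2.188659) - 3*1.45791 - 2*0.203971 + 4*1.429216 = 5.3125


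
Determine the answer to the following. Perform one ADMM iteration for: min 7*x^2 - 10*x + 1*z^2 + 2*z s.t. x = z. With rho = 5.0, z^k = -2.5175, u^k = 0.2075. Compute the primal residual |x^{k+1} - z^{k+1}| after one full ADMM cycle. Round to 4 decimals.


ADMM iteration with rho = 5.0, z^k = -2.5175, u^k = 0.2075
Step 1: x-update.
Minimize 7*x^2 - 10*x + (5.0/2)*(x + 2.5175 + 0.2075)^2
FOC: (2*7 + 5.0)*x = 10 + 5.0*(-2.5175 - 0.2075)
x^{k+1} = -0.1908
Step 2: z-update.
Minimize 1*z^2 + 2*z + (5.0/2)*(-0.1908 - z + 0.2075)^2
FOC: (2*1 + 5.0)*z = -2 + 5.0*(-0.1908 + 0.2075)
z^{k+1} = -0.2738
Step 3: u-update.
u^{k+1} = 0.2075 - 0.1908 + 0.2738 = 0.2905
Step 4: Primal residual = |-0.1908 + 0.2738| = 0.083


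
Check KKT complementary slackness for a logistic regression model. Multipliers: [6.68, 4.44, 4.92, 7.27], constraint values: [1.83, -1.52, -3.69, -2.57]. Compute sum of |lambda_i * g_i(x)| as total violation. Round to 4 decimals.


KKT complementary slackness check:
lambda_1 * g_1 = 6.68 * 1.83 = 12.2244
lambda_2 * g_2 = 4.44 * -1.52 = -6.7488
lambda_3 * g_3 = 4.92 * -3.69 = -18.1548
lambda_4 * g_4 = 7.27 * -2.57 = -18.6839
Total violation = 12.2244 + 6.7488 + 18.1548 + 18.6839 = 55.8119


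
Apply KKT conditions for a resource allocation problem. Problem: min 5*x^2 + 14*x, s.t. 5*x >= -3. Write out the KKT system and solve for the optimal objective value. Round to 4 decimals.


Step 1: Try lambda = 0 (constraint inactive).
x_unc = -14/(2*5) = -1.4
Check: 5*-1.4 = -7.0 < -3 -- violated!
Step 2: Constraint must be active: 5*x = -3
x* = -3/5 = -0.6
lambda = (2*5*(-0.6) + 14)/5 = 1.6
Step 3: Compute optimal value.
f(x*) = 5*(-0.6)^2 + 14*(-0.6) = -6.6


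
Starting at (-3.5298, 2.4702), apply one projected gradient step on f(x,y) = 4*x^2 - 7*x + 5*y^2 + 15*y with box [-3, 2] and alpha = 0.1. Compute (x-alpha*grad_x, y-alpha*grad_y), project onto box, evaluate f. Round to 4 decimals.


Step 1: Compute gradient at (-3.5298, 2.4702).
grad_x = 2*4*-3.5298 - 7 = -35.2384
grad_y = 2*5*2.4702 + 15 = 39.702
Step 2: Gradient step.
x_raw = -3.5298 - 0.1*-35.2384 = -0.006
y_raw = 2.4702 - 0.1*39.702 = -1.5
Step 3: Project onto [-3, 2].
x_proj = clip(-0.006) = -0.006
y_proj = clip(-1.5) = -1.5
Step 4: Evaluate f.
f(-0.006, -1.5) = -11.2081


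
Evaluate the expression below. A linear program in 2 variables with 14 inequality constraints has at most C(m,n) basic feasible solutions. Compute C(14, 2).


Each vertex corresponds to some choice of n active constraints out of m, so the number of vertices is at most C(m, n) = m! / (n!(m-n)!).
m = 14, n = 2
Numerator: 14 * 13
Denominator: 2! = 2
C(14, 2) = 91


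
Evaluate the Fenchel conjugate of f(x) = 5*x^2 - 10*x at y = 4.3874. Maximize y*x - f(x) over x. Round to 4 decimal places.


f*(y) = sup_x {y*x - a*x^2 - b*x} = sup_x {(y-b)*x - a*x^2}
FOC: (y - b) - 2a*x = 0 => x* = (y - b)/(2a)
x* = (4.3874 + 10)/(2*5) = 1.4387
f*(4.3874) = (y-b)^2/(4a) = (4.3874 + 10)^2/(4*5)
= 206.9973/20 = 10.3499


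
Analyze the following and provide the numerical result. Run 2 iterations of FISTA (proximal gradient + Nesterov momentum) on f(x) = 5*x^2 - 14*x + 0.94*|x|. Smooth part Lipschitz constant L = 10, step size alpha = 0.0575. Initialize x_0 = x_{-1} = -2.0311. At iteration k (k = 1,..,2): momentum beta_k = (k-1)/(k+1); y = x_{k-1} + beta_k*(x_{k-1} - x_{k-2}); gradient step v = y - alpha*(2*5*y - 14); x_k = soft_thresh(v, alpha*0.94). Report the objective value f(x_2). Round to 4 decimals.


FISTA on f(x) = 5*x^2 - 14*x + 0.94*|x|
L = 10, alpha = 0.0575
Iteration 1: beta = 0.0, y = -2.0311 + 0.0*(-2.0311 + 2.0311) = -2.0311
  grad(y) = -34.311, v = y - alpha*grad = -0.0582
  prox(v) = soft_thresh(-0.0582, 0.0541) = -0.0042
Iteration 2: beta = 0.3333, y = -0.0042 + 0.3333*(-0.0042 + 2.0311) = 0.6715
  grad(y) = -7.2852, v = y - alpha*grad = 1.0904
  prox(v) = soft_thresh(1.0904, 0.0541) = 1.0363
f(x_2) = 5*1.0363^2 - 14*1.0363 + 0.94*|1.0363| = -8.1646


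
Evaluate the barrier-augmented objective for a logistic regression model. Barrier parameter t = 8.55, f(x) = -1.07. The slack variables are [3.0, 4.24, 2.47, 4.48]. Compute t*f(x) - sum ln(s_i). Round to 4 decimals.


Step 1: Compute log-barrier.
ln values: [1.0986, 1.4446, 0.9042, 1.4996]
phi = -(1.0986 + 1.4446 + 0.9042 + 1.4996) = -4.947
Step 2: Compute augmented objective.
t*f(x) = 8.55*-1.07 = -9.1485
Total = -9.1485 - 4.947 = -14.0955


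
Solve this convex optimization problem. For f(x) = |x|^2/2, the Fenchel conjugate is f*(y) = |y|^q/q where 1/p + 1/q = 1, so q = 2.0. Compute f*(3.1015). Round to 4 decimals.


The conjugate exponent q satisfies 1/p + 1/q = 1.
p = 2, so q = 2/(2 - 1) = 2.0
|y|^q = 3.1015^2.0 = 9.6193
f*(3.1015) = 9.6193 / 2.0 = 4.8097


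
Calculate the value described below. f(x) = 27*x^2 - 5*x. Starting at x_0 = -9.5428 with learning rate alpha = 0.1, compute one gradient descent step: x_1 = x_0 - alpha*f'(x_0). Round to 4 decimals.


We compute the gradient at x_0 and apply the update.
f'(x) = 54*x - 5
f'(-9.5428) = 54*-9.5428 - 5 = -520.3112
x_1 = -9.5428 - 0.1*-520.3112 = 42.4883


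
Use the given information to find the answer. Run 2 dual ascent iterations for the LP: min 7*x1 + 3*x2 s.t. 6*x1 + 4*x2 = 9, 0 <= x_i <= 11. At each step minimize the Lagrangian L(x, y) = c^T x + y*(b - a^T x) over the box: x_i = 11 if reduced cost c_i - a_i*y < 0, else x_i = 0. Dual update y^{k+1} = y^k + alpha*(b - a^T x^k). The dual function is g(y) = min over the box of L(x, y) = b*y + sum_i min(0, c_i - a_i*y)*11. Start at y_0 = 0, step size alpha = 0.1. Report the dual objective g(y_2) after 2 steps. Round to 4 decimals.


Dual ascent for LP: min 7*x1 + 3*x2, 6*x1 + 4*x2 = 9, 0 <= x_i <= 11
Step 1: y^k = 0.0, reduced costs: (7.0, 3.0)
  x^k = (0.0, 0.0), subgradient = b - a^T x = 9.0
  y^{k+1} = 0.0 + 0.1*9.0 = 0.9
Step 2: y^k = 0.9, reduced costs: (1.6, -0.6)
  x^k = (0.0, 11.0), subgradient = b - a^T x = -35.0
  y^{k+1} = 0.9 + 0.1*-35.0 = -2.6
Dual objective at y_2 = -2.6: reduced costs (22.6, 13.4), box minimizer x = (0.0, 0.0)
g(y_2) = b*y + (c1 - a1*y)*x1 + (c2 - a2*y)*x2 = 9*(-2.6) + 22.6*0.0 + 13.4*0.0 = -23.4 + 0.0 + 0.0 = -23.4


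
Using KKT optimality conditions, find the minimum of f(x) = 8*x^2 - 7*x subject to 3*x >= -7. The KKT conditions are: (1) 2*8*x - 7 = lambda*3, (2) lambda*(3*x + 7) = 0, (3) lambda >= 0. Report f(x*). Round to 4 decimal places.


Step 1: Try lambda = 0 (constraint inactive).
Stationarity: 2*8*x - 7 = 0
x* = 7/(2*8) = 0.4375
Check constraint: 3*0.4375 = 1.3125 >= -7 -- satisfied.
Step 2: Compute optimal value.
f(x*) = 8*0.4375^2 - 7*0.4375 = -1.5313


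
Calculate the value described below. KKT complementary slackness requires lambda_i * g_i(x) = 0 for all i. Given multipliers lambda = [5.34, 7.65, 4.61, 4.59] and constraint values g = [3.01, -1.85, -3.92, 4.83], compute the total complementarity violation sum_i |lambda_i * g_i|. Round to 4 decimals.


KKT complementary slackness check:
lambda_1 * g_1 = 5.34 * 3.01 = 16.0734
lambda_2 * g_2 = 7.65 * -1.85 = -14.1525
lambda_3 * g_3 = 4.61 * -3.92 = -18.0712
lambda_4 * g_4 = 4.59 * 4.83 = 22.1697
Total violation = 16.0734 + 14.1525 + 18.0712 + 22.1697 = 70.4668


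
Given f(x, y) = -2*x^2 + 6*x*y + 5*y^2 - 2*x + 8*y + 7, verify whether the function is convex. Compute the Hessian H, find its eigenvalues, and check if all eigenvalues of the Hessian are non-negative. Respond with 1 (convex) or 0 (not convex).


The Hessian of f(x,y) = -2*x^2 + 6*x*y + 5*y^2 - 2*x + 8*y + 7 is:
H = [[-4, 6], [6, 10]]
Trace = -4 + 10 = 6
Determinant = -4*10 - (6)^2 = -76
Discriminant = (6)^2 - 4*-76 = 340.0
Eigenvalues: lambda_1 = -6.2195, lambda_2 = 12.2195
The function is not convex.

0


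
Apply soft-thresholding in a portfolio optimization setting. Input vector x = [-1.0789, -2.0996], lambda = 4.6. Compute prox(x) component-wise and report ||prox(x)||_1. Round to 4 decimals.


Soft-thresholding with lambda = 4.6:
prox(-1.0789) = sign(-1.0789)*max(|-1.0789| - 4.6, 0) = 0.0
prox(-2.0996) = sign(-2.0996)*max(|-2.0996| - 4.6, 0) = 0.0
prox(x) = [0.0, 0.0]
||prox(x)||_1 = 0.0 + 0.0 = 0.0


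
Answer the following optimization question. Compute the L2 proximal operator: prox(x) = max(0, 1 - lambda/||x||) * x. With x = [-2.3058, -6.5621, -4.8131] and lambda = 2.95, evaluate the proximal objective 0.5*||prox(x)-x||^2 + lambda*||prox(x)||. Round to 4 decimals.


Step 1: Compute ||x||.
||x|| = 8.4584
Step 2: Compute scaling factor.
scale = max(0, 1 - 2.95/8.4584) = 0.6512
Step 3: prox(x) = [-1.5016, -4.2735, -3.1344]
||prox(x)|| = 5.5084
Step 4: Proximal objective.
0.5*||prox-x||^2 = 4.3513
lambda*||prox|| = 16.2498
Total = 20.6009


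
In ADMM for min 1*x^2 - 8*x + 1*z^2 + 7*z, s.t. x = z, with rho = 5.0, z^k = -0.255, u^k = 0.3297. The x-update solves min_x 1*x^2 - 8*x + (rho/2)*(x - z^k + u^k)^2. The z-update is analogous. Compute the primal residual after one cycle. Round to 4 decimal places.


ADMM iteration with rho = 5.0, z^k = -0.255, u^k = 0.3297
Step 1: x-update.
Minimize 1*x^2 - 8*x + (5.0/2)*(x + 0.255 + 0.3297)^2
FOC: (2*1 + 5.0)*x = 8 + 5.0*(-0.255 - 0.3297)
x^{k+1} = 0.7252
Step 2: z-update.
Minimize 1*z^2 + 7*z + (5.0/2)*(0.7252 - z + 0.3297)^2
FOC: (2*1 + 5.0)*z = -7 + 5.0*(0.7252 + 0.3297)
z^{k+1} = -0.2465
Step 3: u-update.
u^{k+1} = 0.3297 + 0.7252 + 0.2465 = 1.3014
Step 4: Primal residual = |0.7252 + 0.2465| = 0.9717


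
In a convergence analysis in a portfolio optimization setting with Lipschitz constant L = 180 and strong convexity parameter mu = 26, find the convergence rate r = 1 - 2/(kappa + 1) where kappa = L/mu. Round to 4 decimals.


Step 1: Compute the condition number.
kappa = L/mu = 180/26 = 6.9231
Step 2: Compute the convergence rate.
r = 1 - 2/(kappa + 1) = 1 - 2*mu/(L + mu) = (L - mu)/(L + mu) = 154/206 = 0.7476


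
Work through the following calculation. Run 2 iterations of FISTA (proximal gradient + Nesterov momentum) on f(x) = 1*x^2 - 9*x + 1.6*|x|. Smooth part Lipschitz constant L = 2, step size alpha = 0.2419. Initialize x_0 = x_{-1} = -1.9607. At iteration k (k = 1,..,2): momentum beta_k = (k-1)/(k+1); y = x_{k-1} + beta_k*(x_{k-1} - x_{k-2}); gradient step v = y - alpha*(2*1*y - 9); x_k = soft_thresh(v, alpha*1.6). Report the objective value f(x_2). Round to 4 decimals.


FISTA on f(x) = 1*x^2 - 9*x + 1.6*|x|
L = 2, alpha = 0.2419
Iteration 1: beta = 0.0, y = -1.9607 + 0.0*(-1.9607 + 1.9607) = -1.9607
  grad(y) = -12.9214, v = y - alpha*grad = 1.165
  prox(v) = soft_thresh(1.165, 0.387) = 0.7779
Iteration 2: beta = 0.3333, y = 0.7779 + 0.3333*(0.7779 + 1.9607) = 1.6908
  grad(y) = -5.6183, v = y - alpha*grad = 3.0499
  prox(v) = soft_thresh(3.0499, 0.387) = 2.6629
f(x_2) = 1*2.6629^2 - 9*2.6629 + 1.6*|2.6629| = -12.6144


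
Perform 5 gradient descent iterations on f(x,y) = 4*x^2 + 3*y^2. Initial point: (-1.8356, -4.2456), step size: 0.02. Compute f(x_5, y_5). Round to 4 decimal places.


Gradient descent on f(x,y) = 4*x^2 + 3*y^2.
Starting point: (-1.8356, -4.2456), alpha = 0.02
Step 1: grad_x = 2*4*-1.8356 = -14.6848, grad_y = 2*3*-4.2456 = -25.4736
  x_1 = -1.8356 - 0.02*-14.6848 = -1.5419
  y_1 = -4.2456 - 0.02*-25.4736 = -3.7361
Step 2: grad_x = 2*4*-1.5419 = -12.3352, grad_y = 2*3*-3.7361 = -22.4168
  x_2 = -1.5419 - 0.02*-12.3352 = -1.2952
  y_2 = -3.7361 - 0.02*-22.4168 = -3.2878
Step 3: grad_x = 2*4*-1.2952 = -10.3616, grad_y = 2*3*-3.2878 = -19.7268
  x_3 = -1.2952 - 0.02*-10.3616 = -1.088
  y_3 = -3.2878 - 0.02*-19.7268 = -2.8933
Step 4: grad_x = 2*4*-1.088 = -8.7037, grad_y = 2*3*-2.8933 = -17.3595
  x_4 = -1.088 - 0.02*-8.7037 = -0.9139
  y_4 = -2.8933 - 0.02*-17.3595 = -2.5461
Step 5: grad_x = 2*4*-0.9139 = -7.3111, grad_y = 2*3*-2.5461 = -15.2764
  x_5 = -0.9139 - 0.02*-7.3111 = -0.7677
  y_5 = -2.5461 - 0.02*-15.2764 = -2.2405
f(-0.7677, -2.2405) = 4*(-0.7677)^2 + 3*(-2.2405)^2 = 17.4173


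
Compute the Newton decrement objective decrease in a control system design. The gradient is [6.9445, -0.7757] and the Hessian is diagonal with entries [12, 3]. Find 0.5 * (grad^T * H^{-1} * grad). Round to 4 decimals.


Step 1: H is diagonal, so H^(-1) * g = [0.5787, -0.2586].
Step 2: g^T H^(-1) g = sum_i g_i^2 / H_ii
  = (6.9445)^2/12 + (-0.7757)^2/3
  = 4.0188 + 0.2006 = 4.2194
Step 3: Objective decrease = 0.5 * g^T H^(-1) g = 2.1097


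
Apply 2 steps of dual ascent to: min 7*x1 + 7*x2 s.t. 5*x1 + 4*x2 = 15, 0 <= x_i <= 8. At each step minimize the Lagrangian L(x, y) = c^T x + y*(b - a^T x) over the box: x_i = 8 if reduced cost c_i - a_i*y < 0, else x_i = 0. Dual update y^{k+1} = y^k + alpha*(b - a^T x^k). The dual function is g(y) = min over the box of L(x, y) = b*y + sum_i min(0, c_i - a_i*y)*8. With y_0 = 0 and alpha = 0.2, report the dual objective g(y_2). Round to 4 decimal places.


Dual ascent for LP: min 7*x1 + 7*x2, 5*x1 + 4*x2 = 15, 0 <= x_i <= 8
Step 1: y^k = 0.0, reduced costs: (7.0, 7.0)
  x^k = (0.0, 0.0), subgradient = b - a^T x = 15.0
  y^{k+1} = 0.0 + 0.2*15.0 = 3.0
Step 2: y^k = 3.0, reduced costs: (-8.0, -5.0)
  x^k = (8.0, 8.0), subgradient = b - a^T x = -57.0
  y^{k+1} = 3.0 + 0.2*-57.0 = -8.4
Dual objective at y_2 = -8.4: reduced costs (49.0, 40.6), box minimizer x = (0.0, 0.0)
g(y_2) = b*y + (c1 - a1*y)*x1 + (c2 - a2*y)*x2 = 15*(-8.4) + 49.0*0.0 + 40.6*0.0 = -126.0 + 0.0 + 0.0 = -126.0


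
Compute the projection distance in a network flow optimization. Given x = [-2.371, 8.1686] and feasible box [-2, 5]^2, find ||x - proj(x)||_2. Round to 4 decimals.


Project each component onto [-2, 5].
clip(-2.371) = -2.0, clip(8.1686) = 5.0
Projection = [-2.0, 5.0]
Squared diffs: [0.1376, 10.04]
Distance = sqrt(10.1776) = 3.1902


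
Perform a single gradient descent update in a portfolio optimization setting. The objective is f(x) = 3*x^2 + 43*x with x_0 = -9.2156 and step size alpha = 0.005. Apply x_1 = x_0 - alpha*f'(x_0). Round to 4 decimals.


We compute the gradient at x_0 and apply the update.
f'(x) = 6*x + 43
f'(-9.2156) = 6*-9.2156 + 43 = -12.2936
x_1 = -9.2156 - 0.005*-12.2936 = -9.1541


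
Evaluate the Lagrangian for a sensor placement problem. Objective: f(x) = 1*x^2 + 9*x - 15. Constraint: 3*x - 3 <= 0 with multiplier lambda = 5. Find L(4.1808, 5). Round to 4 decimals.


Step 1: Evaluate f(x).
f(4.1808) = 1*4.1808^2 + 9*4.1808 - 15 = 40.1063
Step 2: Evaluate g(x).
g(4.1808) = 3*4.1808 - 3 = 9.5424
Step 3: Compute Lagrangian.
L = 40.1063 + 5*9.5424 = 87.8183


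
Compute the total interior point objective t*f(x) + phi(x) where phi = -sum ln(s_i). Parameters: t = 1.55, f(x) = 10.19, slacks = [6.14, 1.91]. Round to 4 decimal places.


Step 1: Compute log-barrier.
ln values: [1.8148, 0.6471]
phi = -(1.8148 + 0.6471) = -2.4619
Step 2: Compute augmented objective.
t*f(x) = 1.55*10.19 = 15.7945
Total = 15.7945 - 2.4619 = 13.3326


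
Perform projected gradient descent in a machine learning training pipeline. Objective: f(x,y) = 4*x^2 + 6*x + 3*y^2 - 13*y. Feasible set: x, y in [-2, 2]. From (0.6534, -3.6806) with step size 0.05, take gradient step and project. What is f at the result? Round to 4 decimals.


Step 1: Compute gradient at (0.6534, -3.6806).
grad_x = 2*4*0.6534 + 6 = 11.2272
grad_y = 2*3*-3.6806 - 13 = -35.0836
Step 2: Gradient step.
x_raw = 0.6534 - 0.05*11.2272 = 0.092
y_raw = -3.6806 - 0.05*-35.0836 = -1.9264
Step 3: Project onto [-2, 2].
x_proj = clip(0.092) = 0.092
y_proj = clip(-1.9264) = -1.9264
Step 4: Evaluate f.
f(0.092, -1.9264) = 36.7629


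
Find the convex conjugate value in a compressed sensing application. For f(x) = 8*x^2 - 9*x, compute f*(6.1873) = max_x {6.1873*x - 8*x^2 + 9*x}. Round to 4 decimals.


f*(y) = sup_x {y*x - a*x^2 - b*x} = sup_x {(y-b)*x - a*x^2}
FOC: (y - b) - 2a*x = 0 => x* = (y - b)/(2a)
x* = (6.1873 + 9)/(2*8) = 0.9492
f*(6.1873) = (y-b)^2/(4a) = (6.1873 + 9)^2/(4*8)
= 230.6541/32 = 7.2079


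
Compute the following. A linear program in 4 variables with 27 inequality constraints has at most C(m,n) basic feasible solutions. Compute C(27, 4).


Each vertex corresponds to some choice of n active constraints out of m, so the number of vertices is at most C(m, n) = m! / (n!(m-n)!).
m = 27, n = 4
Numerator: 27 * 26 * 25 * 24
Denominator: 4! = 24
C(27, 4) = 17550


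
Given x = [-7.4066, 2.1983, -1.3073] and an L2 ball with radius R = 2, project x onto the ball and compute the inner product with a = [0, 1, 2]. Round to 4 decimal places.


Step 1: Compute ||x|| (intermediates to 6 decimals).
||x|| = sqrt((-7.4066)^2 + 2.1983^2 + (-1.3073)^2) = 7.835769
Step 2: Project.
Since ||x|| > R, scale = R/||x|| = 2/7.835769 = 0.25524, proj(x) = scale * x
proj(x) = [-1.890461, 0.561094, -0.333675]
Step 3: Dot product.
a^T * proj(x) = 0*(-1.890461) + 1*0.561094 + 2*(-0.333675) = -0.1063


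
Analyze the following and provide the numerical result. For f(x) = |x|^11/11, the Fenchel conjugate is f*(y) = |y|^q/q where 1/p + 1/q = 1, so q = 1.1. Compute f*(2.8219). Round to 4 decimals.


The conjugate exponent q satisfies 1/p + 1/q = 1.
p = 11, so q = 11/(11 - 1) = 1.1
|y|^q = 2.8219^1.1 = 3.1304
f*(2.8219) = 3.1304 / 1.1 = 2.8458


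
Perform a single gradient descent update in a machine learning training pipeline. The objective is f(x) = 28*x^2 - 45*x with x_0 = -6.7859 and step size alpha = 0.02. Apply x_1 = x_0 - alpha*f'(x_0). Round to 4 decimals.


We compute the gradient at x_0 and apply the update.
f'(x) = 56*x - 45
f'(-6.7859) = 56*-6.7859 - 45 = -425.0104
x_1 = -6.7859 - 0.02*-425.0104 = 1.7143


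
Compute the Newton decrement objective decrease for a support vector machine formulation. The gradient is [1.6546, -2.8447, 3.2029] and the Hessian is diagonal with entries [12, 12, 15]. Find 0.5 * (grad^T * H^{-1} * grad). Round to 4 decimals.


Step 1: H is diagonal, so H^(-1) * g = [0.1379, -0.2371, 0.2135].
Step 2: g^T H^(-1) g = sum_i g_i^2 / H_ii
  = (1.6546)^2/12 + (-2.8447)^2/12 + (3.2029)^2/15
  = 0.2281 + 0.6744 + 0.6839 = 1.5864
Step 3: Objective decrease = 0.5 * g^T H^(-1) g = 0.7932


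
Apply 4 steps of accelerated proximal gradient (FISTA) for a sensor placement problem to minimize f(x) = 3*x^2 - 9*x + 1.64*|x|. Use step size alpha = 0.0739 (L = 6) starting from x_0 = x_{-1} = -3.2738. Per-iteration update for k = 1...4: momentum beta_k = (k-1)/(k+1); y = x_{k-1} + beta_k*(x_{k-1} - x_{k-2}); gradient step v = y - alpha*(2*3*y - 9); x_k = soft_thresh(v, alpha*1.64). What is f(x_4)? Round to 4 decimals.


FISTA on f(x) = 3*x^2 - 9*x + 1.64*|x|
L = 6, alpha = 0.0739
Iteration 1: beta = 0.0, y = -3.2738 + 0.0*(-3.2738 + 3.2738) = -3.2738
  grad(y) = -28.6428, v = y - alpha*grad = -1.1571
  prox(v) = soft_thresh(-1.1571, 0.1212) = -1.0359
Iteration 2: beta = 0.3333, y = -1.0359 + 0.3333*(-1.0359 + 3.2738) = -0.2899
  grad(y) = -10.7396, v = y - alpha*grad = 0.5037
  prox(v) = soft_thresh(0.5037, 0.1212) = 0.3825
Iteration 3: beta = 0.5, y = 0.3825 + 0.5*(0.3825 + 1.0359) = 1.0917
  grad(y) = -2.4496, v = y - alpha*grad = 1.2728
  prox(v) = soft_thresh(1.2728, 0.1212) = 1.1516
Iteration 4: beta = 0.6, y = 1.1516 + 0.6*(1.1516 - 0.3825) = 1.613
  grad(y) = 0.6779, v = y - alpha*grad = 1.5629
  prox(v) = soft_thresh(1.5629, 0.1212) = 1.4417
f(x_4) = 3*1.4417^2 - 9*1.4417 + 1.64*|1.4417| = -4.3754


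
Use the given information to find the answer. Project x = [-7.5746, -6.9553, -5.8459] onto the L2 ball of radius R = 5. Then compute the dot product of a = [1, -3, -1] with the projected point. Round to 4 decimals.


Step 1: Compute ||x|| (intermediates to 6 decimals).
||x|| = sqrt((-7.5746)^2 + (-6.9553)^2 + (-5.8459)^2) = 11.829003
Step 2: Project.
Since ||x|| > R, scale = R/||x|| = 5/11.829003 = 0.42269, proj(x) = scale * x
proj(x) = [-3.201708, -2.939936, -2.471003]
Step 3: Dot product.
a^T * proj(x) = 1*(-3.201708) - 3*(-2.939936) - 1*(-2.471003) = 8.0891


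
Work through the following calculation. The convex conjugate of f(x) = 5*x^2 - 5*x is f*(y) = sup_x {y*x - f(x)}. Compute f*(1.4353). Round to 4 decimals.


f*(y) = sup_x {y*x - a*x^2 - b*x} = sup_x {(y-b)*x - a*x^2}
FOC: (y - b) - 2a*x = 0 => x* = (y - b)/(2a)
x* = (1.4353 + 5)/(2*5) = 0.6435
f*(1.4353) = (y-b)^2/(4a) = (1.4353 + 5)^2/(4*5)
= 41.4131/20 = 2.0707


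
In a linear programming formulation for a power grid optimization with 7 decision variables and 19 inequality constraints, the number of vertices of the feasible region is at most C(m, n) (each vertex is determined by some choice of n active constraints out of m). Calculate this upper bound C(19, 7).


Each vertex corresponds to some choice of n active constraints out of m, so the number of vertices is at most C(m, n) = m! / (n!(m-n)!).
m = 19, n = 7
Numerator: 19 * 18 * 17 * 16 * 15 * 14 * 13
Denominator: 7! = 5040
C(19, 7) = 50388


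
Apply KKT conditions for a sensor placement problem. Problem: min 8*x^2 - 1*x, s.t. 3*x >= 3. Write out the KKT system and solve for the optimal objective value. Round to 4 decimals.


Step 1: Try lambda = 0 (constraint inactive).
x_unc = 1/(2*8) = 0.0625
Check: 3*0.0625 = 0.1875 < 3 -- violated!
Step 2: Constraint must be active: 3*x = 3
x* = 3/3 = 1.0
lambda = (2*8*1.0 - 1)/3 = 5.0
Step 3: Compute optimal value.
f(x*) = 8*1.0^2 - 1*1.0 = 7.0


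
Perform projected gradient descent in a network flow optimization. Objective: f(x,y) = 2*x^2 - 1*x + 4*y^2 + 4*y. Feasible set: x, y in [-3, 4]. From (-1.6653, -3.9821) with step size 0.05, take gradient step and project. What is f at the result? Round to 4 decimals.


Step 1: Compute gradient at (-1.6653, -3.9821).
grad_x = 2*2*-1.6653 - 1 = -7.6612
grad_y = 2*4*-3.9821 + 4 = -27.8568
Step 2: Gradient step.
x_raw = -1.6653 - 0.05*-7.6612 = -1.2822
y_raw = -3.9821 - 0.05*-27.8568 = -2.5893
Step 3: Project onto [-3, 4].
x_proj = clip(-1.2822) = -1.2822
y_proj = clip(-2.5893) = -2.5893
Step 4: Evaluate f.
f(-1.2822, -2.5893) = 21.0305


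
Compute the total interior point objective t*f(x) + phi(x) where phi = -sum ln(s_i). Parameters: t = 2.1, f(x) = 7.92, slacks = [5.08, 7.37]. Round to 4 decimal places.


Step 1: Compute log-barrier.
ln values: [1.6253, 1.9974]
phi = -(1.6253 + 1.9974) = -3.6227
Step 2: Compute augmented objective.
t*f(x) = 2.1*7.92 = 16.632
Total = 16.632 - 3.6227 = 13.0093


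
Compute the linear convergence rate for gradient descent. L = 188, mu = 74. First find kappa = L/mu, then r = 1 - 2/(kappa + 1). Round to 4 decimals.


Step 1: Compute the condition number.
kappa = L/mu = 188/74 = 2.5405
Step 2: Compute the convergence rate.
r = 1 - 2/(kappa + 1) = 1 - 2*mu/(L + mu) = (L - mu)/(L + mu) = 114/262 = 0.4351


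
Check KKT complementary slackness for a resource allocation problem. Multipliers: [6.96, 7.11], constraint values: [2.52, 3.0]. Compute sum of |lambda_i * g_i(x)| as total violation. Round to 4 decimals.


KKT complementary slackness check:
lambda_1 * g_1 = 6.96 * 2.52 = 17.5392
lambda_2 * g_2 = 7.11 * 3.0 = 21.33
Total violation = 17.5392 + 21.33 = 38.8692


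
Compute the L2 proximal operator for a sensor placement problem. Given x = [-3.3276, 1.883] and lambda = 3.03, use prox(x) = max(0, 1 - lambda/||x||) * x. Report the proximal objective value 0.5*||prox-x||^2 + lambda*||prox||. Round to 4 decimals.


Step 1: Compute ||x||.
||x|| = 3.8234
Step 2: Compute scaling factor.
scale = max(0, 1 - 3.03/3.8234) = 0.2075
Step 3: prox(x) = [-0.6905, 0.3908]
||prox(x)|| = 0.7934
Step 4: Proximal objective.
0.5*||prox-x||^2 = 4.5905
lambda*||prox|| = 2.404
Total = 6.9945


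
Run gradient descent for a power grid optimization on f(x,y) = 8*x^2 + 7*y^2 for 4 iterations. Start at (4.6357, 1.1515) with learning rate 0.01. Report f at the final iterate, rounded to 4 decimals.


Gradient descent on f(x,y) = 8*x^2 + 7*y^2.
Starting point: (4.6357, 1.1515), alpha = 0.01
Step 1: grad_x = 2*8*4.6357 = 74.1712, grad_y = 2*7*1.1515 = 16.121
  x_1 = 4.6357 - 0.01*74.1712 = 3.894
  y_1 = 1.1515 - 0.01*16.121 = 0.9903
Step 2: grad_x = 2*8*3.894 = 62.3038, grad_y = 2*7*0.9903 = 13.8641
  x_2 = 3.894 - 0.01*62.3038 = 3.2709
  y_2 = 0.9903 - 0.01*13.8641 = 0.8516
Step 3: grad_x = 2*8*3.2709 = 52.3352, grad_y = 2*7*0.8516 = 11.9231
  x_3 = 3.2709 - 0.01*52.3352 = 2.7476
  y_3 = 0.8516 - 0.01*11.9231 = 0.7324
Step 4: grad_x = 2*8*2.7476 = 43.9616, grad_y = 2*7*0.7324 = 10.2539
  x_4 = 2.7476 - 0.01*43.9616 = 2.308
  y_4 = 0.7324 - 0.01*10.2539 = 0.6299
f(2.308, 0.6299) = 8*2.308^2 + 7*0.6299^2 = 45.3915


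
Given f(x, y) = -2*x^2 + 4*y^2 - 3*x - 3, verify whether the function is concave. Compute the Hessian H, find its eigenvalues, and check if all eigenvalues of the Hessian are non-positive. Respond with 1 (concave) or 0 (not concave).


The Hessian of f(x,y) = -2*x^2 + 4*y^2 - 3*x - 3 is:
H = [[-4, 0], [0, 8]]
Trace = -4 + 8 = 4
Determinant = -4*8 - (0)^2 = -32
Discriminant = (4)^2 - 4*-32 = 144.0
Eigenvalues: lambda_1 = -4.0, lambda_2 = 8.0
The function is not concave.

0


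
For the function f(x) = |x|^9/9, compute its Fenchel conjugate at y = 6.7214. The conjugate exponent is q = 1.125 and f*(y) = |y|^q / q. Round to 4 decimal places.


The conjugate exponent q satisfies 1/p + 1/q = 1.
p = 9, so q = 9/(9 - 1) = 1.125
|y|^q = 6.7214^1.125 = 8.5289
f*(6.7214) = 8.5289 / 1.125 = 7.5812


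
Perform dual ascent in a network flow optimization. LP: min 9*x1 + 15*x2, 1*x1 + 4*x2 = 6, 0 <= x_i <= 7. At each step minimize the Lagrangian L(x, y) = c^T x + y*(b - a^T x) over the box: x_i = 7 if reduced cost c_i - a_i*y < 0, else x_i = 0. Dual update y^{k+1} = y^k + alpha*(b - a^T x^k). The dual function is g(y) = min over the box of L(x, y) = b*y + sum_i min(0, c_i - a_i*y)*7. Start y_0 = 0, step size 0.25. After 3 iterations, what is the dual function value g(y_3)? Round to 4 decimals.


Dual ascent for LP: min 9*x1 + 15*x2, 1*x1 + 4*x2 = 6, 0 <= x_i <= 7
Step 1: y^k = 0.0, reduced costs: (9.0, 15.0)
  x^k = (0.0, 0.0), subgradient = b - a^T x = 6.0
  y^{k+1} = 0.0 + 0.25*6.0 = 1.5
Step 2: y^k = 1.5, reduced costs: (7.5, 9.0)
  x^k = (0.0, 0.0), subgradient = b - a^T x = 6.0
  y^{k+1} = 1.5 + 0.25*6.0 = 3.0
Step 3: y^k = 3.0, reduced costs: (6.0, 3.0)
  x^k = (0.0, 0.0), subgradient = b - a^T x = 6.0
  y^{k+1} = 3.0 + 0.25*6.0 = 4.5
Dual objective at y_3 = 4.5: reduced costs (4.5, -3.0), box minimizer x = (0.0, 7.0)
g(y_3) = b*y + (c1 - a1*y)*x1 + (c2 - a2*y)*x2 = 6*4.5 + 4.5*0.0 + (-3.0)*7.0 = 27.0 + 0.0 - 21.0 = 6.0


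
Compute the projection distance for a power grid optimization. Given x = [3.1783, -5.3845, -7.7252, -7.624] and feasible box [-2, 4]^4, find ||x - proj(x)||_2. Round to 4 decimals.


Project each component onto [-2, 4].
clip(3.1783) = 3.1783, clip(-5.3845) = -2.0, clip(-7.7252) = -2.0, clip(-7.624) = -2.0
Projection = [3.1783, -2.0, -2.0, -2.0]
Squared diffs: [0.0, 11.4548, 32.7779, 31.6294]
Distance = sqrt(75.8621) = 8.7099


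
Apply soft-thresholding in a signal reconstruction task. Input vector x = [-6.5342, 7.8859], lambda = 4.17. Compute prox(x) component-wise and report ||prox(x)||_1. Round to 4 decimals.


Soft-thresholding with lambda = 4.17:
prox(-6.5342) = sign(-6.5342)*max(|-6.5342| - 4.17, 0) = -2.3642
prox(7.8859) = sign(7.8859)*max(|7.8859| - 4.17, 0) = 3.7159
prox(x) = [-2.3642, 3.7159]
||prox(x)||_1 = 2.3642 + 3.7159 = 6.0801


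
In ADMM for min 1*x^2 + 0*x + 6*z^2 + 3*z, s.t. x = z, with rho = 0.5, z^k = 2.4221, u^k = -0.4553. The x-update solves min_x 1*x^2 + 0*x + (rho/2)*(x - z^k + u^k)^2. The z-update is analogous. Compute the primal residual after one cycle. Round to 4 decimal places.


ADMM iteration with rho = 0.5, z^k = 2.4221, u^k = -0.4553
Step 1: x-update.
Minimize 1*x^2 + 0*x + (0.5/2)*(x - 2.4221 - 0.4553)^2
FOC: (2*1 + 0.5)*x = 0 + 0.5*(2.4221 + 0.4553)
x^{k+1} = 0.5755
Step 2: z-update.
Minimize 6*z^2 + 3*z + (0.5/2)*(0.5755 - z - 0.4553)^2
FOC: (2*6 + 0.5)*z = -3 + 0.5*(0.5755 - 0.4553)
z^{k+1} = -0.2352
Step 3: u-update.
u^{k+1} = -0.4553 + 0.5755 + 0.2352 = 0.3554
Step 4: Primal residual = |0.5755 + 0.2352| = 0.8107


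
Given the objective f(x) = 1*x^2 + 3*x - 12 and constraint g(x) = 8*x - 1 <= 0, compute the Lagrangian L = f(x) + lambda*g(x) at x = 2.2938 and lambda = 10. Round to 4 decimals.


Step 1: Evaluate f(x).
f(2.2938) = 1*2.2938^2 + 3*2.2938 - 12 = 0.1429
Step 2: Evaluate g(x).
g(2.2938) = 8*2.2938 - 1 = 17.3504
Step 3: Compute Lagrangian.
L = 0.1429 + 10*17.3504 = 173.6469


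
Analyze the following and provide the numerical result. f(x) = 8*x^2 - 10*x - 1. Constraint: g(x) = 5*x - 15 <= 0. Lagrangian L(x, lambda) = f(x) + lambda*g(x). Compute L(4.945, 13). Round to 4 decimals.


Step 1: Evaluate f(x).
f(4.945) = 8*4.945^2 - 10*4.945 - 1 = 145.1742
Step 2: Evaluate g(x).
g(4.945) = 5*4.945 - 15 = 9.725
Step 3: Compute Lagrangian.
L = 145.1742 + 13*9.725 = 271.5992


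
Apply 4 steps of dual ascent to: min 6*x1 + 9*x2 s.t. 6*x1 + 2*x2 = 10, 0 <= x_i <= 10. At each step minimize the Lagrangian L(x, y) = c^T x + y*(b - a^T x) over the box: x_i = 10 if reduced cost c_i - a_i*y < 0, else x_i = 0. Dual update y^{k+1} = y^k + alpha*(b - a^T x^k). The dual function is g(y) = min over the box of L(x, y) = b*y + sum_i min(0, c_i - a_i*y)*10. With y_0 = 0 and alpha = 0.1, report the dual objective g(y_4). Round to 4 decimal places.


Dual ascent for LP: min 6*x1 + 9*x2, 6*x1 + 2*x2 = 10, 0 <= x_i <= 10
Step 1: y^k = 0.0, reduced costs: (6.0, 9.0)
  x^k = (0.0, 0.0), subgradient = b - a^T x = 10.0
  y^{k+1} = 0.0 + 0.1*10.0 = 1.0
Step 2: y^k = 1.0, reduced costs: (0.0, 7.0)
  x^k = (0.0, 0.0), subgradient = b - a^T x = 10.0
  y^{k+1} = 1.0 + 0.1*10.0 = 2.0
Step 3: y^k = 2.0, reduced costs: (-6.0, 5.0)
  x^k = (10.0, 0.0), subgradient = b - a^T x = -50.0
  y^{k+1} = 2.0 + 0.1*-50.0 = -3.0
Step 4: y^k = -3.0, reduced costs: (24.0, 15.0)
  x^k = (0.0, 0.0), subgradient = b - a^T x = 10.0
  y^{k+1} = -3.0 + 0.1*10.0 = -2.0
Dual objective at y_4 = -2.0: reduced costs (18.0, 13.0), box minimizer x = (0.0, 0.0)
g(y_4) = b*y + (c1 - a1*y)*x1 + (c2 - a2*y)*x2 = 10*(-2.0) + 18.0*0.0 + 13.0*0.0 = -20.0 + 0.0 + 0.0 = -20.0


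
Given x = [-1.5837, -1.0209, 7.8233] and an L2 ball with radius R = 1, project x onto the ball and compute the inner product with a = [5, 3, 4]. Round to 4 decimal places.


Step 1: Compute ||x|| (intermediates to 6 decimals).
||x|| = sqrt((-1.5837)^2 + (-1.0209)^2 + 7.8233^2) = 8.04701
Step 2: Project.
Since ||x|| > R, scale = R/||x|| = 1/8.04701 = 0.12427, proj(x) = scale * x
proj(x) = [-0.196806, -0.126867, 0.972201]
Step 3: Dot product.
a^T * proj(x) = 5*(-0.196806) + 3*(-0.126867) + 4*0.972201 = 2.5242


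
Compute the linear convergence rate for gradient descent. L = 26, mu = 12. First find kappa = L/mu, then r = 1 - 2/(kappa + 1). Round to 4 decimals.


Step 1: Compute the condition number.
kappa = L/mu = 26/12 = 2.1667
Step 2: Compute the convergence rate.
r = 1 - 2/(kappa + 1) = 1 - 2*mu/(L + mu) = (L - mu)/(L + mu) = 14/38 = 0.3684


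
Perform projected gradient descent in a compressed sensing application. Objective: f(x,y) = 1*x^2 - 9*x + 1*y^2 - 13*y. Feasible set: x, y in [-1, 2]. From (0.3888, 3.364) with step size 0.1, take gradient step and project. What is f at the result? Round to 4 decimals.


Step 1: Compute gradient at (0.3888, 3.364).
grad_x = 2*1*0.3888 - 9 = -8.2224
grad_y = 2*1*3.364 - 13 = -6.272
Step 2: Gradient step.
x_raw = 0.3888 - 0.1*-8.2224 = 1.211
y_raw = 3.364 - 0.1*-6.272 = 3.9912
Step 3: Project onto [-1, 2].
x_proj = clip(1.211) = 1.211
y_proj = clip(3.9912) = 2.0
Step 4: Evaluate f.
f(1.211, 2.0) = -31.4327


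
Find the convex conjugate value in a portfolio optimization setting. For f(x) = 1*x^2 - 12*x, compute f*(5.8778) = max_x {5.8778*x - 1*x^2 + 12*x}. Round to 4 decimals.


f*(y) = sup_x {y*x - a*x^2 - b*x} = sup_x {(y-b)*x - a*x^2}
FOC: (y - b) - 2a*x = 0 => x* = (y - b)/(2a)
x* = (5.8778 + 12)/(2*1) = 8.9389
f*(5.8778) = (y-b)^2/(4a) = (5.8778 + 12)^2/(4*1)
= 319.6157/4 = 79.9039


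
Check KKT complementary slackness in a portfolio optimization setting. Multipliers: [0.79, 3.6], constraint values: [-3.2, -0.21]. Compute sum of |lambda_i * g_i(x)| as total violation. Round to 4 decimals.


KKT complementary slackness check:
lambda_1 * g_1 = 0.79 * -3.2 = -2.528
lambda_2 * g_2 = 3.6 * -0.21 = -0.756
Total violation = 2.528 + 0.756 = 3.284


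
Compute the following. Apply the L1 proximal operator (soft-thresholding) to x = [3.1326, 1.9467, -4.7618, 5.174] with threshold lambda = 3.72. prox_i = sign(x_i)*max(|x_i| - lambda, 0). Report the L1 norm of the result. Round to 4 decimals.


Soft-thresholding with lambda = 3.72:
prox(3.1326) = sign(3.1326)*max(|3.1326| - 3.72, 0) = 0.0
prox(1.9467) = sign(1.9467)*max(|1.9467| - 3.72, 0) = 0.0
prox(-4.7618) = sign(-4.7618)*max(|-4.7618| - 3.72, 0) = -1.0418
prox(5.174) = sign(5.174)*max(|5.174| - 3.72, 0) = 1.454
prox(x) = [0.0, 0.0, -1.0418, 1.454]
||prox(x)||_1 = 0.0 + 0.0 + 1.0418 + 1.454 = 2.4958


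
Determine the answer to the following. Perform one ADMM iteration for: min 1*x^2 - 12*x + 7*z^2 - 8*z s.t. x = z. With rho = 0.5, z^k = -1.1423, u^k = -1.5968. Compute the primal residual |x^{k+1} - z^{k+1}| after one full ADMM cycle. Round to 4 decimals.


ADMM iteration with rho = 0.5, z^k = -1.1423, u^k = -1.5968
Step 1: x-update.
Minimize 1*x^2 - 12*x + (0.5/2)*(x + 1.1423 - 1.5968)^2
FOC: (2*1 + 0.5)*x = 12 + 0.5*(-1.1423 + 1.5968)
x^{k+1} = 4.8909
Step 2: z-update.
Minimize 7*z^2 - 8*z + (0.5/2)*(4.8909 - z - 1.5968)^2
FOC: (2*7 + 0.5)*z = 8 + 0.5*(4.8909 - 1.5968)
z^{k+1} = 0.6653
Step 3: u-update.
u^{k+1} = -1.5968 + 4.8909 - 0.6653 = 2.6288
Step 4: Primal residual = |4.8909 - 0.6653| = 4.2256


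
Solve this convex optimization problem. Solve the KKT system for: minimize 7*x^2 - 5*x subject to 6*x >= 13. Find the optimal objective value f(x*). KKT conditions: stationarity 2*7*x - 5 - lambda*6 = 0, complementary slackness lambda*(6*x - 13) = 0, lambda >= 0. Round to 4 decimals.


Step 1: Try lambda = 0 (constraint inactive).
x_unc = 5/(2*7) = 0.3571
Check: 6*0.3571 = 2.1426 < 13 -- violated!
Step 2: Constraint must be active: 6*x = 13
x* = 13/6 = 2.1667 (rounded; the exact value 13/6 is used below)
lambda = (2*7*(13/6) - 5)/6 = 4.2222
Step 3: Compute optimal value.
f(x*) = 7*(13/6)^2 - 5*(13/6) = 22.0278


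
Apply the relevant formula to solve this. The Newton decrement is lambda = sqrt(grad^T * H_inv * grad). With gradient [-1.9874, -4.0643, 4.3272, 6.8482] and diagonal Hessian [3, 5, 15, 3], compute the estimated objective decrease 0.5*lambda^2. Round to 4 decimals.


Step 1: H is diagonal, so H^(-1) * g = [-0.6625, -0.8129, 0.2885, 2.2827].
Step 2: g^T H^(-1) g = sum_i g_i^2 / H_ii
  = (-1.9874)^2/3 + (-4.0643)^2/5 + (4.3272)^2/15 + (6.8482)^2/3
  = 1.3166 + 3.3037 + 1.2483 + 15.6326 = 21.5012
Step 3: Objective decrease = 0.5 * g^T H^(-1) g = 10.7506


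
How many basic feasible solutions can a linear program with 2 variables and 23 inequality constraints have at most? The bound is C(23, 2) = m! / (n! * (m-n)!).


Each vertex corresponds to some choice of n active constraints out of m, so the number of vertices is at most C(m, n) = m! / (n!(m-n)!).
m = 23, n = 2
Numerator: 23 * 22
Denominator: 2! = 2
C(23, 2) = 253


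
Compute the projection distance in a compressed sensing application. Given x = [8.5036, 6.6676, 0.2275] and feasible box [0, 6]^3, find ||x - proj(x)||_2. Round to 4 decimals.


Project each component onto [0, 6].
clip(8.5036) = 6.0, clip(6.6676) = 6.0, clip(0.2275) = 0.2275
Projection = [6.0, 6.0, 0.2275]
Squared diffs: [6.268, 0.4457, 0.0]
Distance = sqrt(6.7137) = 2.5911


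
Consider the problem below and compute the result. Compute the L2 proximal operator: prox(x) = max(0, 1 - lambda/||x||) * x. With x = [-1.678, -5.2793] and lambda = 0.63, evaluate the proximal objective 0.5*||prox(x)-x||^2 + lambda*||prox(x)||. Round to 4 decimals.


Step 1: Compute ||x||.
||x|| = 5.5396
Step 2: Compute scaling factor.
scale = max(0, 1 - 0.63/5.5396) = 0.8863
Step 3: prox(x) = [-1.4872, -4.6789]
||prox(x)|| = 4.9096
Step 4: Proximal objective.
0.5*||prox-x||^2 = 0.1985
lambda*||prox|| = 3.093
Total = 3.2915
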